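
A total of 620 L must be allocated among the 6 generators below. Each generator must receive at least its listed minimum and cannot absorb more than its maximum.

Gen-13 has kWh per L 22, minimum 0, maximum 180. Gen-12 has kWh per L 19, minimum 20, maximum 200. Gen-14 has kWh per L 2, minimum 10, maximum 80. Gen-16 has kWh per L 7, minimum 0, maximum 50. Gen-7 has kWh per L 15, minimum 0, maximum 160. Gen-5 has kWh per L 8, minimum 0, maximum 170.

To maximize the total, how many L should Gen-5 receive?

70

Meeting every minimum uses 0+20+10+0+0+0 = 30 L, leaving 590.
Rank by kWh per L: Gen-13 22 > Gen-12 19 > Gen-7 15 > Gen-5 8 > Gen-16 7 > Gen-14 2.
Give Gen-13 180 more to hit its cap of 180 → 410 left.
Gen-12: +180 to 200 (cap) → 230 left.
Give Gen-7 160 more to hit its cap of 160 → 70 left.
Only 70 left; Gen-5 takes them to reach 70.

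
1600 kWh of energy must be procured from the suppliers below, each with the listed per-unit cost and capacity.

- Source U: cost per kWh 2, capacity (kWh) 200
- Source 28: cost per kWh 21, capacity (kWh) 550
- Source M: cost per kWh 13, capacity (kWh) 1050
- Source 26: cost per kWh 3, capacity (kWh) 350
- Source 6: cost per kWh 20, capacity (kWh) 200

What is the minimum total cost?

Fill from the cheapest supplier first.
Take 200 from Source U at 2 → need 1400 more.
Source 26 at 3: take all 350 kWh → 1050 still needed.
Source M (13): use full 1050 → 0 kWh to go.
Source 6, Source 28: unused.
Cost = 200×2 + 350×3 + 1050×13 = 15100.

15100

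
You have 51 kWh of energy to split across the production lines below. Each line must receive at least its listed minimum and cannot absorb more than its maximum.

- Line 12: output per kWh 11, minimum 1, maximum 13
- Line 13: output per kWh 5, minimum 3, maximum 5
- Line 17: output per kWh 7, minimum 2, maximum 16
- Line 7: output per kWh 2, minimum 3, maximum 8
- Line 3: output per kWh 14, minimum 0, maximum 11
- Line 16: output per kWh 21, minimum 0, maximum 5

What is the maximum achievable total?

Meeting every minimum uses 1+3+2+3+0+0 = 9 kWh, leaving 42.
Order the production lines by output per kWh: Line 16 21 > Line 3 14 > Line 12 11 > Line 17 7 > Line 13 5 > Line 7 2.
Give Line 16 5 more to hit its cap of 5 — 37 left.
Line 3: +11 to 11 (cap) — 26 left.
Give Line 12 12 more to hit its cap of 13 — 14 left.
Line 17 takes 14 more to reach its cap of 16 — 0 left.
Total = 11×13 + 5×3 + 7×16 + 2×3 + 14×11 + 21×5 = 535.

535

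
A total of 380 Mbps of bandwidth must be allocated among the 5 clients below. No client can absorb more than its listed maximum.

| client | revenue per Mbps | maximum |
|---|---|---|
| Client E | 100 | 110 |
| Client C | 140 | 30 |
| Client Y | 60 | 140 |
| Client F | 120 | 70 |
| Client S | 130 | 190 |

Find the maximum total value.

46300

Rank by revenue per Mbps: Client C 140 > Client S 130 > Client F 120 > Client E 100 > Client Y 60.
Give Client C 30 to hit its cap of 30 ; 350 left.
Give Client S 190 to hit its cap of 190 ; 160 left.
Client F takes 70 to reach its cap of 70 ; 90 left.
Client E has room for 110 but only 90 remain, so it gets 90.
Total = 100×90 + 140×30 + 120×70 + 130×190 = 46300.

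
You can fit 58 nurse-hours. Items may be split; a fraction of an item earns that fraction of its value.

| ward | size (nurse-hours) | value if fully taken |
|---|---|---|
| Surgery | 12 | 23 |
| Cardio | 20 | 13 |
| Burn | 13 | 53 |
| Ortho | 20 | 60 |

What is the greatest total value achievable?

Rank by value-to-size ratio: Burn 53/13≈4.08, Ortho 60/20≈3, Surgery 23/12≈1.92, Cardio 13/20≈0.65.
Burn: take in full, 13 nurse-hours for value 53 — 45 left.
Ortho: take in full, 20 nurse-hours for value 60 — 25 left.
Surgery: take in full, 12 nurse-hours for value 23 — 13 left.
13 nurse-hours left: a 13/20 share of Cardio gives 13×13/20 = 8.45.
Total value = 144.45.

144.45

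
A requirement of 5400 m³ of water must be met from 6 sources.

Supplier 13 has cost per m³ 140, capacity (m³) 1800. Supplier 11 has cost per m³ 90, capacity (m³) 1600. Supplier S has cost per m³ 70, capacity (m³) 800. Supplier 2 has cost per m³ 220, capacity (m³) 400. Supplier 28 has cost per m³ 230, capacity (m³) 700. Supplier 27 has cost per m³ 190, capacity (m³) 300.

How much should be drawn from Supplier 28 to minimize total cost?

Cheapest first:
Take 800 from Supplier S at 70 — need 4600 more.
Supplier 11 (90): use full 1600 — 3000 m³ to go.
Supplier 13 (140): use full 1800 — 1200 m³ to go.
Supplier 27 at 190: take all 300 m³ — 900 still needed.
Supplier 2 (220): use full 400 — 500 m³ to go.
Supplier 28 at 230: take 500 of its 700 — requirement met.

500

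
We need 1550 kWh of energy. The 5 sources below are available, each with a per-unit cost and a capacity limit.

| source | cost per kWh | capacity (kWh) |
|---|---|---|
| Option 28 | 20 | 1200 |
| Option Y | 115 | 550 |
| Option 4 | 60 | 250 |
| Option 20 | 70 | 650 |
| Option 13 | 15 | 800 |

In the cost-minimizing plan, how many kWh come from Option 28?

Use sources in increasing cost order.
Option 13 (15): use full 800 → 750 kWh to go.
Option 28 (20): take the remaining 750 → done.
Option 4, Option 20, Option Y: unused.

750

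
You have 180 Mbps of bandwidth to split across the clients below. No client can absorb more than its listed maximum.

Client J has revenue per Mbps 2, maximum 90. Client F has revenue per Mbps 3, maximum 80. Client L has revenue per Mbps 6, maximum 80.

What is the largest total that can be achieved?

Order the clients by revenue per Mbps: Client L 6 > Client F 3 > Client J 2.
Client L takes 80 to reach its cap of 80 ; 100 left.
Client F: +80 to 80 (cap) ; 20 left.
Only 20 left; Client J takes them to reach 20.
Total = 2×20 + 3×80 + 6×80 = 760.

760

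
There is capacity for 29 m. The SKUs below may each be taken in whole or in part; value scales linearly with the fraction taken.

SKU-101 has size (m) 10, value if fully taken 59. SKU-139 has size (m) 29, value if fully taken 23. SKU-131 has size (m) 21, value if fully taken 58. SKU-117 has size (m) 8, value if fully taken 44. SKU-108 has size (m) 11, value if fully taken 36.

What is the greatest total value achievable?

Best value per unit of size first: SKU-101 59/10≈5.9, SKU-117 44/8≈5.5, SKU-108 36/11≈3.27, SKU-131 58/21≈2.76, SKU-139 23/29≈0.793.
Take all of SKU-101 (10 m, value 59) ; 19 m left.
All 8 m of SKU-117 fit (value 44) ; 11 remain.
All 11 m of SKU-108 fit (value 36) ; 0 remain.
Total value = 139.

139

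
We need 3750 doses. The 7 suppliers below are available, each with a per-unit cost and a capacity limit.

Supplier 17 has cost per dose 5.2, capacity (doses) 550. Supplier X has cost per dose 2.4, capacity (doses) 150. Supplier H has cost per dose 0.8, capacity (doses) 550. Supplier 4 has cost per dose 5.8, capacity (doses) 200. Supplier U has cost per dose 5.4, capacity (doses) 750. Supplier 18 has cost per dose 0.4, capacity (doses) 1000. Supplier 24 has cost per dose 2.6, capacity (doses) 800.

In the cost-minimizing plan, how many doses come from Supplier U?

Cheapest first:
Supplier 18 at 0.4: take all 1000 doses → 2750 still needed.
Take 550 from Supplier H at 0.8 → need 2200 more.
Supplier X (2.4): use full 150 → 2050 doses to go.
Take 800 from Supplier 24 at 2.6 → need 1250 more.
Supplier 17 at 5.2: take all 550 doses → 700 still needed.
Supplier U (5.4): take the remaining 700 → done.
Supplier 4: unused.

700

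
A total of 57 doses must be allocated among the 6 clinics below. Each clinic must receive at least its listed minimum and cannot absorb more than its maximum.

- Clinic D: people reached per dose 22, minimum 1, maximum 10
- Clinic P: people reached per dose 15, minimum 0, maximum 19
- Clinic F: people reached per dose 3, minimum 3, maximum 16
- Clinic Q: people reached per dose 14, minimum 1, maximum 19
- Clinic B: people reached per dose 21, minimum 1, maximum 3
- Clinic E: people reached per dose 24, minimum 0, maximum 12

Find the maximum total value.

1005

Meeting every minimum uses 1+0+3+1+1+0 = 6 doses, leaving 51.
Order the clinics by people reached per dose: Clinic E 24 > Clinic D 22 > Clinic B 21 > Clinic P 15 > Clinic Q 14 > Clinic F 3.
Give Clinic E 12 more to hit its cap of 12 ; 39 left.
Give Clinic D 9 more to hit its cap of 10 ; 30 left.
Clinic B: +2 to 3 (cap) ; 28 left.
Give Clinic P 19 more to hit its cap of 19 ; 9 left.
Only 9 left; Clinic Q takes them to reach 10.
Total = 22×10 + 15×19 + 3×3 + 14×10 + 21×3 + 24×12 = 1005.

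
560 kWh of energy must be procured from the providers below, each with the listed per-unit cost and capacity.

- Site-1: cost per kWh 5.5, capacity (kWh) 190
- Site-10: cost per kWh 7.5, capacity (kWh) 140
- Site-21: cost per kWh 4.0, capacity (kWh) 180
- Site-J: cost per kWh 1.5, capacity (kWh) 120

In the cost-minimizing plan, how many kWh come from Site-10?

Use providers in increasing cost order.
Site-J (1.5): use full 120 — 440 kWh to go.
Site-21 at 4.0: take all 180 kWh — 260 still needed.
Site-1 at 5.5: take all 190 kWh — 70 still needed.
Take 70 from Site-10 at 7.5 to finish.

70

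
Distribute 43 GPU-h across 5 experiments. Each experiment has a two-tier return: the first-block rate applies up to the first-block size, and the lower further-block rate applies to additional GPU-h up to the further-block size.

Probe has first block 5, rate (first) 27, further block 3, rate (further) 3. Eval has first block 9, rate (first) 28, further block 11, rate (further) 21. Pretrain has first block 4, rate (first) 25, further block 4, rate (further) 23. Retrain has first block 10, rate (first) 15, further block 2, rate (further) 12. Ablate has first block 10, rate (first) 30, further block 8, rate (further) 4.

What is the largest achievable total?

Treat each block as its own option and order by rate: Ablate/tier1 30 > Eval/tier1 28 > Probe/tier1 27 > Pretrain/tier1 25 > Pretrain/tier2 23 > Eval/tier2 21 > Retrain/tier1 15 > Retrain/tier2 12 > Ablate/tier2 4 > Probe/tier2 3.
Ablate/tier1 (30): +10 — 33 left.
Eval/tier1 (28): +9 — 24 left.
Probe/tier1 (27): +5 — 19 left.
Pretrain/tier1 (25): +4 — 15 left.
Pretrain/tier2 (23): +4 — 11 left.
Eval/tier2 (21): +11 — 0 left.
Total = 30×10 + 28×9 + 27×5 + 25×4 + 23×4 + 21×11 = 1110.

1110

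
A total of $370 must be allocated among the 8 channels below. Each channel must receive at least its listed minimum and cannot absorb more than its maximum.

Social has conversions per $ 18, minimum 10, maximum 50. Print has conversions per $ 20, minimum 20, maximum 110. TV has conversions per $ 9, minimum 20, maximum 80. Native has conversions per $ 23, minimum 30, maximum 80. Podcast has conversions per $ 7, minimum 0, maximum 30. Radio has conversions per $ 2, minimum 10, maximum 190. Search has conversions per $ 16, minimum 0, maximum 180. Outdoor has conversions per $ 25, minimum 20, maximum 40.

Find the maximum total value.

7100

Meeting every minimum uses 10+20+20+30+0+10+0+20 = 110 $, leaving 260.
Highest conversions per $ first: Outdoor 25 > Native 23 > Print 20 > Social 18 > Search 16 > TV 9 > Podcast 7 > Radio 2.
Give Outdoor 20 more to hit its cap of 40 → 240 left.
Native: +50 to 80 (cap) → 190 left.
Print takes 90 more to reach its cap of 110 → 100 left.
Social: +40 to 50 (cap) → 60 left.
Search has room for 180 more but only 60 remain, so it gets 60.
Total = 18×50 + 20×110 + 9×20 + 23×80 + 2×10 + 16×60 + 25×40 = 7100.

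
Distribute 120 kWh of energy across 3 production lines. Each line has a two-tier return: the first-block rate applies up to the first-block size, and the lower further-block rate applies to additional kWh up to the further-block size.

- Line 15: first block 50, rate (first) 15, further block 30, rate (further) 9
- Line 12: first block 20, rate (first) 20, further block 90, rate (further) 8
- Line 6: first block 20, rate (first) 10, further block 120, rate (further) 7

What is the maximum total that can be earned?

1620

Rank every tier by rate: Line 12/tier1 20 > Line 15/tier1 15 > Line 6/tier1 10 > Line 15/tier2 9 > Line 12/tier2 8 > Line 6/tier2 7.
Line 12/tier1 (20): +20 ; 100 left.
Line 15 tier1 at 15: fill all 50 ; 50 left.
Fill Line 6 tier1 block (20 at 10) ; 30 left.
Fill Line 15 tier2 block (30 at 9) ; 0 left.
Total = 20×20 + 15×50 + 10×20 + 9×30 = 1620.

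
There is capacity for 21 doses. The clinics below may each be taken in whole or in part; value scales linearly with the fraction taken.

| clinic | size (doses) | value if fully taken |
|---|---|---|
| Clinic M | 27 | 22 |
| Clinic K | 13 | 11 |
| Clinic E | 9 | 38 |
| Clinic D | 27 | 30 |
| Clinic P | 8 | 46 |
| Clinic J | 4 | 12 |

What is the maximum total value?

96

Best value per unit of size first: Clinic P 46/8≈5.75, Clinic E 38/9≈4.22, Clinic J 12/4≈3, Clinic D 30/27≈1.11, Clinic K 11/13≈0.846, Clinic M 22/27≈0.815.
Clinic P: take in full, 8 doses for value 46 ; 13 left.
Clinic E: take in full, 9 doses for value 38 ; 4 left.
Take all of Clinic J (4 doses, value 12) ; 0 doses left.
Total value = 96.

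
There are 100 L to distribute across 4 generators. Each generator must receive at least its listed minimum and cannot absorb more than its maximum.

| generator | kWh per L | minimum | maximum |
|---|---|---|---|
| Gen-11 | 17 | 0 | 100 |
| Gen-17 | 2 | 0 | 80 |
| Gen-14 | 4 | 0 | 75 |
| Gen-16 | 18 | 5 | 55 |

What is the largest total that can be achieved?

Meeting every minimum uses 0+0+0+5 = 5 L, leaving 95.
Highest kWh per L first: Gen-16 18 > Gen-11 17 > Gen-14 4 > Gen-17 2.
Give Gen-16 50 more to hit its cap of 55 — 45 left.
Gen-11: +45 (room for 100) → 45. Pool exhausted.
Total = 17×45 + 18×55 = 1755.

1755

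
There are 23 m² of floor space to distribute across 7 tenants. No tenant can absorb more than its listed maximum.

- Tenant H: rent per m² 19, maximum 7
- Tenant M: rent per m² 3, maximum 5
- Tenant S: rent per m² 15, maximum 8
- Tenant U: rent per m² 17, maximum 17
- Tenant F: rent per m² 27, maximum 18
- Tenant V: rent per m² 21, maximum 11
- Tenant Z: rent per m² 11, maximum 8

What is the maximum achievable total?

591

Highest rent per m² first: Tenant F 27 > Tenant V 21 > Tenant H 19 > Tenant U 17 > Tenant S 15 > Tenant Z 11 > Tenant M 3.
Tenant F: +18 to 18 (cap) ; 5 left.
Only 5 left; Tenant V takes them to reach 5.
Total = 27×18 + 21×5 = 591.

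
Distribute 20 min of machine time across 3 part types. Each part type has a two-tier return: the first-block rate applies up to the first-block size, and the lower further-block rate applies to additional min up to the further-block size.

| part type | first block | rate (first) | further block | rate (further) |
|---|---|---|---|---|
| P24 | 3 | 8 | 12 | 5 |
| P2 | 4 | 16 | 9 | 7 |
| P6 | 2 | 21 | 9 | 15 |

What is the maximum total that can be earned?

Order all 6 blocks by rate: P6/tier1 21 > P2/tier1 16 > P6/tier2 15 > P24/tier1 8 > P2/tier2 7 > P24/tier2 5.
P6/tier1 (21): +2 → 18 left.
Fill P2 tier1 block (4 at 16) → 14 left.
P6/tier2 (15): +9 → 5 left.
Fill P24 tier1 block (3 at 8) → 2 left.
P2/tier2: +2 of 9 at 7; pool empty.
Total = 21×2 + 16×4 + 15×9 + 8×3 + 7×2 = 279.

279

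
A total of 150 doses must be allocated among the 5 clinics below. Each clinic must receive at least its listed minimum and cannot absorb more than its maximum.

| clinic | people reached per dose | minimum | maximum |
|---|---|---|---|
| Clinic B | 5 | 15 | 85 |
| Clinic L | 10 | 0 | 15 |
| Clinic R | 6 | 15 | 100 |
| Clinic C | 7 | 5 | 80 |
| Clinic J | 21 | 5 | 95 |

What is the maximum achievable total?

Meeting every minimum uses 15+0+15+5+5 = 40 doses, leaving 110.
Highest people reached per dose first: Clinic J 21 > Clinic L 10 > Clinic C 7 > Clinic R 6 > Clinic B 5.
Clinic J takes 90 more to reach its cap of 95 ; 20 left.
Give Clinic L 15 more to hit its cap of 15 ; 5 left.
Clinic C: +5 (room for 75) → 10. Pool exhausted.
Total = 5×15 + 10×15 + 6×15 + 7×10 + 21×95 = 2380.

2380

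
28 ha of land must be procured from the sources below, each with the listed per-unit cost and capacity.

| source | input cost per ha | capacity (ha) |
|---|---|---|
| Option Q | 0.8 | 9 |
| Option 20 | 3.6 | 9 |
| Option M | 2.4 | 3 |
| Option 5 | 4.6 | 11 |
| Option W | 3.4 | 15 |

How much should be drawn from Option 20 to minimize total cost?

Cheapest first:
Option Q (0.8): use full 9 — 19 ha to go.
Option M (2.4): use full 3 — 16 ha to go.
Take 15 from Option W at 3.4 — need 1 more.
Take 1 from Option 20 at 3.6 to finish.
Option 5: unused.

1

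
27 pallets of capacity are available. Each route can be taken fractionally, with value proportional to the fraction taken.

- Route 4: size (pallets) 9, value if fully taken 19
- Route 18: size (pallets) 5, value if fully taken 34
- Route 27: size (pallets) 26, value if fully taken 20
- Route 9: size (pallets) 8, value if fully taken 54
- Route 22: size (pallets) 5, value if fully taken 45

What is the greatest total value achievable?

152

Sort by value density: Route 22 45/5≈9, Route 18 34/5≈6.8, Route 9 54/8≈6.75, Route 4 19/9≈2.11, Route 27 20/26≈0.769.
All 5 pallets of Route 22 fit (value 45) — 22 remain.
All 5 pallets of Route 18 fit (value 34) — 17 remain.
All 8 pallets of Route 9 fit (value 54) — 9 remain.
All 9 pallets of Route 4 fit (value 19) — 0 remain.
Total value = 152.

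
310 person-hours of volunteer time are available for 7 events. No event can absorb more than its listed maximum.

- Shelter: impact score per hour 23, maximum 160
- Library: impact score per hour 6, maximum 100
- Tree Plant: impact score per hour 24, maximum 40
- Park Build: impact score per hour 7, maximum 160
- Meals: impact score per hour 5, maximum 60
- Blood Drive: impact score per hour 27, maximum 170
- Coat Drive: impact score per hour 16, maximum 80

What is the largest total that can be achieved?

7850

Highest impact score per hour first: Blood Drive 27 > Tree Plant 24 > Shelter 23 > Coat Drive 16 > Park Build 7 > Library 6 > Meals 5.
Blood Drive: +170 to 170 (cap) ; 140 left.
Tree Plant: +40 to 40 (cap) ; 100 left.
Only 100 left; Shelter takes them to reach 100.
Total = 23×100 + 24×40 + 27×170 = 7850.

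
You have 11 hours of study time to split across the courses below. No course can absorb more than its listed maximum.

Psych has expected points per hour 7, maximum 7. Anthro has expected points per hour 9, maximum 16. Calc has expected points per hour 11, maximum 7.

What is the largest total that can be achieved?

Rank by expected points per hour: Calc 11 > Anthro 9 > Psych 7.
Calc takes 7 to reach its cap of 7 — 4 left.
Only 4 left; Anthro takes them to reach 4.
Total = 9×4 + 11×7 = 113.

113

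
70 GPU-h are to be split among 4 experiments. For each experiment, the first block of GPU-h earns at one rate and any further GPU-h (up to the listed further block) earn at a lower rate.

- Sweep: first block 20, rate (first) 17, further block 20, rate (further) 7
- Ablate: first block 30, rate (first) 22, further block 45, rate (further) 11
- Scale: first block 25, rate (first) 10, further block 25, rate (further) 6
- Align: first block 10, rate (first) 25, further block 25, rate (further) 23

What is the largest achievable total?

1570

Rank every tier by rate: Align/T1 25 > Align/T2 23 > Ablate/T1 22 > Sweep/T1 17 > Ablate/T2 11 > Scale/T1 10 > Sweep/T2 7 > Scale/T2 6.
Align T1 at 25: fill all 10 — 60 left.
Fill Align T2 block (25 at 23) — 35 left.
Fill Ablate T1 block (30 at 22) — 5 left.
Sweep T1 at 17: only 5 left, fill 5.
Total = 25×10 + 23×25 + 22×30 + 17×5 = 1570.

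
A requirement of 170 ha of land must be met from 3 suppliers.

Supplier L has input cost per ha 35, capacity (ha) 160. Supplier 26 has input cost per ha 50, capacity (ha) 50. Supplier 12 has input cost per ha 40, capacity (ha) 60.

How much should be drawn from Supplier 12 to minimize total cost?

10

Cheapest first:
Take 160 from Supplier L at 35 → need 10 more.
Take 10 from Supplier 12 at 40 to finish.
Supplier 26: unused.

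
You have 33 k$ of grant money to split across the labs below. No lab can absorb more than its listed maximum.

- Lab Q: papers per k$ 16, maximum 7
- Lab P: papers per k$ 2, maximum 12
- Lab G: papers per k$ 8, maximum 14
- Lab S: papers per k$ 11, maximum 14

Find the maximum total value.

362

Order the labs by papers per k$: Lab Q 16 > Lab S 11 > Lab G 8 > Lab P 2.
Lab Q: +7 to 7 (cap) → 26 left.
Lab S: +14 to 14 (cap) → 12 left.
Only 12 left; Lab G takes them to reach 12.
Total = 16×7 + 8×12 + 11×14 = 362.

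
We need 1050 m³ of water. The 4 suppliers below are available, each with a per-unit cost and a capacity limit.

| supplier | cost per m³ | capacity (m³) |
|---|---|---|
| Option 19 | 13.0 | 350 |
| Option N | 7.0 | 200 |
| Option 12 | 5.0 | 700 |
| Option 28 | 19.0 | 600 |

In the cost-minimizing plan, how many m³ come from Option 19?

Fill from the cheapest supplier first.
Option 12 (5.0): use full 700 — 350 m³ to go.
Option N (7.0): use full 200 — 150 m³ to go.
Option 19 (13.0): take the remaining 150 — done.
Option 28: unused.

150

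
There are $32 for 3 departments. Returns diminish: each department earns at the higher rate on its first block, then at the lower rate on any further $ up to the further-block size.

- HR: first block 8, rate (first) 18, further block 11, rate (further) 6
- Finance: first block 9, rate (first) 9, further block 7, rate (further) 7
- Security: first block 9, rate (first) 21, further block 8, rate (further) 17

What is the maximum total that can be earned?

Treat each block as its own option and order by rate: Security/first 21 > HR/first 18 > Security/second 17 > Finance/first 9 > Finance/second 7 > HR/second 6.
Security/first (21): +9 — 23 left.
Fill HR first block (8 at 18) — 15 left.
Security second at 17: fill all 8 — 7 left.
Finance first at 9: only 7 left, fill 7.
Total = 21×9 + 18×8 + 17×8 + 9×7 = 532.

532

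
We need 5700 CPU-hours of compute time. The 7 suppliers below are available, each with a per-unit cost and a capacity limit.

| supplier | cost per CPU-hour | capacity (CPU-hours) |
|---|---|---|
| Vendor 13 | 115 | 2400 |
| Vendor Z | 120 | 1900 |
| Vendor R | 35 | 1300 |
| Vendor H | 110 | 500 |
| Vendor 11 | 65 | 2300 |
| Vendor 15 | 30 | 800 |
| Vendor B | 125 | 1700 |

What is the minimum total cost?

366000

Use suppliers in increasing cost order.
Vendor 15 at 30: take all 800 CPU-hours → 4900 still needed.
Vendor R (35): use full 1300 → 3600 CPU-hours to go.
Take 2300 from Vendor 11 at 65 → need 1300 more.
Vendor H (110): use full 500 → 800 CPU-hours to go.
Take 800 from Vendor 13 at 115 to finish.
Vendor Z, Vendor B: unused.
Cost = 800×30 + 1300×35 + 2300×65 + 500×110 + 800×115 = 366000.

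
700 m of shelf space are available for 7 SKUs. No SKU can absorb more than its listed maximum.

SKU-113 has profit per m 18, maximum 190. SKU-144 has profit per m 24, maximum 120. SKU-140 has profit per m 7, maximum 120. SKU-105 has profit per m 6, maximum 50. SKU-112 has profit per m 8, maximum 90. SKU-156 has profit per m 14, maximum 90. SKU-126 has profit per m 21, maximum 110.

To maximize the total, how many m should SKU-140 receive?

100

Highest profit per m first: SKU-144 24 > SKU-126 21 > SKU-113 18 > SKU-156 14 > SKU-112 8 > SKU-140 7 > SKU-105 6.
SKU-144 takes 120 to reach its cap of 120 → 580 left.
SKU-126 takes 110 to reach its cap of 110 → 470 left.
SKU-113 takes 190 to reach its cap of 190 → 280 left.
Give SKU-156 90 to hit its cap of 90 → 190 left.
SKU-112: +90 to 90 (cap) → 100 left.
Only 100 left; SKU-140 takes them to reach 100.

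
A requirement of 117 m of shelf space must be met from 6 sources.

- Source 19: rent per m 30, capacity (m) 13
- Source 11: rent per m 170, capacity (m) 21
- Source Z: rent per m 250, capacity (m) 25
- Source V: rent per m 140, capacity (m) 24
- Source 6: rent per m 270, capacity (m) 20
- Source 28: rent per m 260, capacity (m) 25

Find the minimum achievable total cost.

22500

Use sources in increasing cost order.
Take 13 from Source 19 at 30 → need 104 more.
Source V (140): use full 24 → 80 m to go.
Source 11 (170): use full 21 → 59 m to go.
Source Z (250): use full 25 → 34 m to go.
Source 28 at 260: take all 25 m → 9 still needed.
Take 9 from Source 6 at 270 to finish.
Cost = 13×30 + 24×140 + 21×170 + 25×250 + 25×260 + 9×270 = 22500.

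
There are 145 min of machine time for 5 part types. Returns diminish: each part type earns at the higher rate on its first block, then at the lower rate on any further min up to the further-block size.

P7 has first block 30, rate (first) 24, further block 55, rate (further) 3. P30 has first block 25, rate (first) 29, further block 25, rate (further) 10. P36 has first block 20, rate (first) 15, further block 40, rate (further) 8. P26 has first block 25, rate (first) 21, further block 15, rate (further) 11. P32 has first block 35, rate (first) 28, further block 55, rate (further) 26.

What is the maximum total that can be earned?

Order all 10 blocks by rate: P30/first 29 > P32/first 28 > P32/second 26 > P7/first 24 > P26/first 21 > P36/first 15 > P26/second 11 > P30/second 10 > P36/second 8 > P7/second 3.
P30/first (29): +25 → 120 left.
P32 first at 28: fill all 35 → 85 left.
P32 second at 26: fill all 55 → 30 left.
P7 first at 24: fill all 30 → 0 left.
Total = 29×25 + 28×35 + 26×55 + 24×30 = 3855.

3855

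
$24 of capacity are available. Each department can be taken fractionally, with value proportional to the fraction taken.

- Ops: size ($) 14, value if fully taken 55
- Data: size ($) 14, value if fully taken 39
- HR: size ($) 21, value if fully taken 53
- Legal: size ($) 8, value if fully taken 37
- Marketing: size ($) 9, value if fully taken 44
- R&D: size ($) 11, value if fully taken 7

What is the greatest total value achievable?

Sort by value density: Marketing 44/9≈4.89, Legal 37/8≈4.62, Ops 55/14≈3.93, Data 39/14≈2.79, HR 53/21≈2.52, R&D 7/11≈0.636.
All 9 $ of Marketing fit (value 44) ; 15 remain.
Take all of Legal (8 $, value 37) ; 7 $ left.
Fill the last 7 $ with part of Ops: 7/14 of it earns 27.5.
Total value = 108.5.

108.5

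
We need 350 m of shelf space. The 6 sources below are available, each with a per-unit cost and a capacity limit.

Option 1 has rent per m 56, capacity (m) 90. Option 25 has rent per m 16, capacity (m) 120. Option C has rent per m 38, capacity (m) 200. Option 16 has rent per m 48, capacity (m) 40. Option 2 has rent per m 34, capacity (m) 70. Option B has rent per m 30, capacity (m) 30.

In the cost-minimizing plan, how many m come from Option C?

Cheapest first:
Option 25 (16): use full 120 — 230 m to go.
Take 30 from Option B at 30 — need 200 more.
Option 2 at 34: take all 70 m — 130 still needed.
Option C (38): take the remaining 130 — done.
Option 16, Option 1: unused.

130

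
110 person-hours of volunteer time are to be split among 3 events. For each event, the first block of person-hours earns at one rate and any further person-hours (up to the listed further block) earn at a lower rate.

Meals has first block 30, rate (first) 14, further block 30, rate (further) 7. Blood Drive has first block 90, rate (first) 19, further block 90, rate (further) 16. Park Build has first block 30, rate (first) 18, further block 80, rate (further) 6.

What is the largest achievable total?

Order all 6 blocks by rate: Blood Drive/tier1 19 > Park Build/tier1 18 > Blood Drive/tier2 16 > Meals/tier1 14 > Meals/tier2 7 > Park Build/tier2 6.
Blood Drive/tier1 (19): +90 ; 20 left.
Park Build/tier1: +20 of 30 at 18; pool empty.
Total = 19×90 + 18×20 = 2070.

2070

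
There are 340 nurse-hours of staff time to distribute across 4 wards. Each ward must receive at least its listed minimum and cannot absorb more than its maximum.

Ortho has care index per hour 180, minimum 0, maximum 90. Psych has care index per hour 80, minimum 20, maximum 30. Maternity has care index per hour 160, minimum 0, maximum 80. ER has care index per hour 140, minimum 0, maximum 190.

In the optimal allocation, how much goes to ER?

Meeting every minimum uses 0+20+0+0 = 20 nurse-hours, leaving 320.
Rank by care index per hour: Ortho 180 > Maternity 160 > ER 140 > Psych 80.
Ortho: +90 to 90 (cap) ; 230 left.
Maternity: +80 to 80 (cap) ; 150 left.
ER has room for 190 more but only 150 remain, so it gets 150.

150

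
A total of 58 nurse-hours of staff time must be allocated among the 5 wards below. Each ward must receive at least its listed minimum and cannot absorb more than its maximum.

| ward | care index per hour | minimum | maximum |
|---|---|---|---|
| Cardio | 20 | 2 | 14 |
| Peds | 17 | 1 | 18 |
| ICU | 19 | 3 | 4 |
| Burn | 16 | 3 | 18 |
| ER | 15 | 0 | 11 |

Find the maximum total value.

Meeting every minimum uses 2+1+3+3+0 = 9 nurse-hours, leaving 49.
Rank by care index per hour: Cardio 20 > ICU 19 > Peds 17 > Burn 16 > ER 15.
Cardio takes 12 more to reach its cap of 14 ; 37 left.
ICU takes 1 more to reach its cap of 4 ; 36 left.
Peds: +17 to 18 (cap) ; 19 left.
Burn: +15 to 18 (cap) ; 4 left.
ER: +4 (room for 11) → 4. Pool exhausted.
Total = 20×14 + 17×18 + 19×4 + 16×18 + 15×4 = 1010.

1010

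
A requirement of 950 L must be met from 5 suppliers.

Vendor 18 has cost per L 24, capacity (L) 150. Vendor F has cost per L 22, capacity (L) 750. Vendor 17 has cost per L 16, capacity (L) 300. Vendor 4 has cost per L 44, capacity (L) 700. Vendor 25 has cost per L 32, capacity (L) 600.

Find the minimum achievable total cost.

19100

Use suppliers in increasing cost order.
Vendor 17 (16): use full 300 — 650 L to go.
Take 650 from Vendor F at 22 to finish.
Vendor 18, Vendor 25, Vendor 4: unused.
Cost = 300×16 + 650×22 = 19100.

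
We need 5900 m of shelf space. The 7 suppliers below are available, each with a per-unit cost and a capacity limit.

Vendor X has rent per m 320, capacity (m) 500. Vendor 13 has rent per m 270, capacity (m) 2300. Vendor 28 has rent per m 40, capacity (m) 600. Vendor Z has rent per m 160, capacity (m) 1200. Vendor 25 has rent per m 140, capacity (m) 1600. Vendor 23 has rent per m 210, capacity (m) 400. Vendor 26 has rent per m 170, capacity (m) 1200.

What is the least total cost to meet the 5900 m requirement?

971000

Fill from the cheapest supplier first.
Vendor 28 (40): use full 600 ; 5300 m to go.
Vendor 25 (140): use full 1600 ; 3700 m to go.
Take 1200 from Vendor Z at 160 ; need 2500 more.
Take 1200 from Vendor 26 at 170 ; need 1300 more.
Take 400 from Vendor 23 at 210 ; need 900 more.
Vendor 13 at 270: take 900 of its 2300 ; requirement met.
Vendor X: unused.
Cost = 600×40 + 1600×140 + 1200×160 + 1200×170 + 400×210 + 900×270 = 971000.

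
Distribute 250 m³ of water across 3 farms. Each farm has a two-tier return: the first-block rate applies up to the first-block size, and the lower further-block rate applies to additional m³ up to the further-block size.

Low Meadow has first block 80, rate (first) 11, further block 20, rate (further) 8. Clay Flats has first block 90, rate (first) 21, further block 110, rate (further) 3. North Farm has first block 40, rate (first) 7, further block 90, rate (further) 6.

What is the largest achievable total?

Order all 6 blocks by rate: Clay Flats/first 21 > Low Meadow/first 11 > Low Meadow/second 8 > North Farm/first 7 > North Farm/second 6 > Clay Flats/second 3.
Clay Flats first at 21: fill all 90 ; 160 left.
Low Meadow/first (11): +80 ; 80 left.
Low Meadow/second (8): +20 ; 60 left.
North Farm/first (7): +40 ; 20 left.
North Farm/second: +20 of 90 at 6; pool empty.
Total = 21×90 + 11×80 + 8×20 + 7×40 + 6×20 = 3330.

3330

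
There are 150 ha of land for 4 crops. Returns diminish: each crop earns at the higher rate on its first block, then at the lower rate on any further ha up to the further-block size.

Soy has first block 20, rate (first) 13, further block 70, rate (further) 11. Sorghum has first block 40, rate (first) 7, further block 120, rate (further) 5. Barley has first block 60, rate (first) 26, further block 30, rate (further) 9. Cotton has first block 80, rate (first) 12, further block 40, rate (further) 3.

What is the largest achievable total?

2660

Order all 8 blocks by rate: Barley/T1 26 > Soy/T1 13 > Cotton/T1 12 > Soy/T2 11 > Barley/T2 9 > Sorghum/T1 7 > Sorghum/T2 5 > Cotton/T2 3.
Barley T1 at 26: fill all 60 — 90 left.
Soy T1 at 13: fill all 20 — 70 left.
70 remain; put them into Cotton T1 at 12.
Total = 26×60 + 13×20 + 12×70 = 2660.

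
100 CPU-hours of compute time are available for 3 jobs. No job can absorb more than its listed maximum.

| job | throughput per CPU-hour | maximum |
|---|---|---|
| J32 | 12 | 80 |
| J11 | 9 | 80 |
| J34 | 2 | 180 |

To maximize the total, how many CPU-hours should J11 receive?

Rank by throughput per CPU-hour: J32 12 > J11 9 > J34 2.
Give J32 80 to hit its cap of 80 — 20 left.
J11: +20 (room for 80) → 20. Pool exhausted.

20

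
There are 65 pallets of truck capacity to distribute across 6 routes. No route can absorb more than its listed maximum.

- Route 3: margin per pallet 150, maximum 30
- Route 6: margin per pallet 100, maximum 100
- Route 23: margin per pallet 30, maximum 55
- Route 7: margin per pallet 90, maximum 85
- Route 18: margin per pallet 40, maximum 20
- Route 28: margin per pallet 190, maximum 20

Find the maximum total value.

9800

Highest margin per pallet first: Route 28 190 > Route 3 150 > Route 6 100 > Route 7 90 > Route 18 40 > Route 23 30.
Give Route 28 20 to hit its cap of 20 ; 45 left.
Give Route 3 30 to hit its cap of 30 ; 15 left.
Only 15 left; Route 6 takes them to reach 15.
Total = 150×30 + 100×15 + 190×20 = 9800.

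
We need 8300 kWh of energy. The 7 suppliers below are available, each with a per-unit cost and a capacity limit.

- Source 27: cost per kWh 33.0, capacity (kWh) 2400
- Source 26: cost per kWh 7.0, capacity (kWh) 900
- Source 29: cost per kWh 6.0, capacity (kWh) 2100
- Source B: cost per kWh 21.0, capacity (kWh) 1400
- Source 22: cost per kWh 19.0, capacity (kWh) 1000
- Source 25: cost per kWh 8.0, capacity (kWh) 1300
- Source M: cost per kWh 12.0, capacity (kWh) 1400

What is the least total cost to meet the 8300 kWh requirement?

Fill from the cheapest supplier first.
Take 2100 from Source 29 at 6.0 → need 6200 more.
Source 26 (7.0): use full 900 → 5300 kWh to go.
Source 25 at 8.0: take all 1300 kWh → 4000 still needed.
Source M at 12.0: take all 1400 kWh → 2600 still needed.
Source 22 at 19.0: take all 1000 kWh → 1600 still needed.
Source B at 21.0: take all 1400 kWh → 200 still needed.
Source 27 at 33.0: take 200 of its 2400 → requirement met.
Cost = 2100×6.0 + 900×7.0 + 1300×8.0 + 1400×12.0 + 1000×19.0 + 1400×21.0 + 200×33.0 = 101100.

101100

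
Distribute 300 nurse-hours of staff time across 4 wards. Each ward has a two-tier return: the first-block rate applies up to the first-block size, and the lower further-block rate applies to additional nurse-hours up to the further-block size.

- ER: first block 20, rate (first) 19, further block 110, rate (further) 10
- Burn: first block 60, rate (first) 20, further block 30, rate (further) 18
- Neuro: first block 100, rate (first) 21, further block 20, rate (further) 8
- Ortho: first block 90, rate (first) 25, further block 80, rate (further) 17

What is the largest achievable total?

6470

Treat each block as its own option and order by rate: Ortho/tier1 25 > Neuro/tier1 21 > Burn/tier1 20 > ER/tier1 19 > Burn/tier2 18 > Ortho/tier2 17 > ER/tier2 10 > Neuro/tier2 8.
Ortho tier1 at 25: fill all 90 → 210 left.
Fill Neuro tier1 block (100 at 21) → 110 left.
Burn tier1 at 20: fill all 60 → 50 left.
ER tier1 at 19: fill all 20 → 30 left.
Burn/tier2 (18): +30 → 0 left.
Total = 25×90 + 21×100 + 20×60 + 19×20 + 18×30 = 6470.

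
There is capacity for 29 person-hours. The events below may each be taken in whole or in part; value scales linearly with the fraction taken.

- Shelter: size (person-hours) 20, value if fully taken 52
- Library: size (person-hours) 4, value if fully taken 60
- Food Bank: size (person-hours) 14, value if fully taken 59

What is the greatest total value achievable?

147.6

Rank by value-to-size ratio: Library 60/4≈15, Food Bank 59/14≈4.21, Shelter 52/20≈2.6.
Take all of Library (4 person-hours, value 60) → 25 person-hours left.
Take all of Food Bank (14 person-hours, value 59) → 11 person-hours left.
11 person-hours left: a 11/20 share of Shelter gives 52×11/20 = 28.6.
Total value = 147.6.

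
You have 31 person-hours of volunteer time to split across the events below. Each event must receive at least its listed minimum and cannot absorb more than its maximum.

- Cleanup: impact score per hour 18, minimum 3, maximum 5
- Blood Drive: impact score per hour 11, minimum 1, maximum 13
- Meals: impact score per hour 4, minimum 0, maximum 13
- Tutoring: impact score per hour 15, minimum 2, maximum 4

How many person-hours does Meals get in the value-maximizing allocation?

Meeting every minimum uses 3+1+0+2 = 6 person-hours, leaving 25.
Highest impact score per hour first: Cleanup 18 > Tutoring 15 > Blood Drive 11 > Meals 4.
Give Cleanup 2 more to hit its cap of 5 ; 23 left.
Tutoring: +2 to 4 (cap) ; 21 left.
Blood Drive takes 12 more to reach its cap of 13 ; 9 left.
Meals: +9 (room for 13) → 9. Pool exhausted.

9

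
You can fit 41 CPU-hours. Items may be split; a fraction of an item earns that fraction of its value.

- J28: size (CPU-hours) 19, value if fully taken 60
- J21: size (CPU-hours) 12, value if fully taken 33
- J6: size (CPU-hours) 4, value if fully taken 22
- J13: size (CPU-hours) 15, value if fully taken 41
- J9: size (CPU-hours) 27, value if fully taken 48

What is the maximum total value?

131.4

Rank by value-to-size ratio: J6 22/4≈5.5, J28 60/19≈3.16, J21 33/12≈2.75, J13 41/15≈2.73, J9 48/27≈1.78.
All 4 CPU-hours of J6 fit (value 22) — 37 remain.
Take all of J28 (19 CPU-hours, value 60) — 18 CPU-hours left.
Take all of J21 (12 CPU-hours, value 33) — 6 CPU-hours left.
6 CPU-hours left: a 6/15 share of J13 gives 41×6/15 = 16.4.
Total value = 131.4.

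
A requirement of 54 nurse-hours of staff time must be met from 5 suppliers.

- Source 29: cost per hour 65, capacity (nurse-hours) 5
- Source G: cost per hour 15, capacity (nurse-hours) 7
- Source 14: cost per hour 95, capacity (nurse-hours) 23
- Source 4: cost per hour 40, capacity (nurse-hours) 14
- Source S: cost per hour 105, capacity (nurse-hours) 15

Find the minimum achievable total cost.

3700

Cheapest first:
Take 7 from Source G at 15 ; need 47 more.
Take 14 from Source 4 at 40 ; need 33 more.
Source 29 (65): use full 5 ; 28 nurse-hours to go.
Source 14 at 95: take all 23 nurse-hours ; 5 still needed.
Take 5 from Source S at 105 to finish.
Cost = 7×15 + 14×40 + 5×65 + 23×95 + 5×105 = 3700.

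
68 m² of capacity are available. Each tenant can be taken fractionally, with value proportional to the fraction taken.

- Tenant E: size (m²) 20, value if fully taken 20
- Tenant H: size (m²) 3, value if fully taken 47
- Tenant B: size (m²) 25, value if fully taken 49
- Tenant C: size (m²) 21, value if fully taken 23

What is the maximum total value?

Best value per unit of size first: Tenant H 47/3≈15.7, Tenant B 49/25≈1.96, Tenant C 23/21≈1.1, Tenant E 20/20≈1.
Tenant H: take in full, 3 m² for value 47 — 65 left.
Take all of Tenant B (25 m², value 49) — 40 m² left.
All 21 m² of Tenant C fit (value 23) — 19 remain.
Only 19 m² remain; take 19/20 of Tenant E for value 20×19/20 = 19.
Total value = 138.

138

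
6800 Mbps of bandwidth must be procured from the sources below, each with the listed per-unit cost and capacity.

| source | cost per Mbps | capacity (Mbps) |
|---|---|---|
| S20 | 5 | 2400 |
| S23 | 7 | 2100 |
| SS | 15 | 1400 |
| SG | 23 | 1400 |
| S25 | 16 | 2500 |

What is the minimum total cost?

Use sources in increasing cost order.
Take 2400 from S20 at 5 → need 4400 more.
S23 (7): use full 2100 → 2300 Mbps to go.
SS (15): use full 1400 → 900 Mbps to go.
S25 at 16: take 900 of its 2500 → requirement met.
SG: unused.
Cost = 2400×5 + 2100×7 + 1400×15 + 900×16 = 62100.

62100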